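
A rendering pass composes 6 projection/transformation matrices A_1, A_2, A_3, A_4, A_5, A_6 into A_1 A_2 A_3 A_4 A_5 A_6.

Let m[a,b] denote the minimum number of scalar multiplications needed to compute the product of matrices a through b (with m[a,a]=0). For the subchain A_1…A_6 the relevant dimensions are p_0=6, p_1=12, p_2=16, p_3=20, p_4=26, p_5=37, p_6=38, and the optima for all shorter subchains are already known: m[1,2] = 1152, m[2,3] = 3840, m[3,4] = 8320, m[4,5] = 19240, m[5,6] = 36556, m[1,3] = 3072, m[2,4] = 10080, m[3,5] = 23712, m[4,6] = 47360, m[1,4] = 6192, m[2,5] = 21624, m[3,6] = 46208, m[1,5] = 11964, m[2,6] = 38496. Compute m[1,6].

20400

m[1,6] = min over k∈[1,5] of m[1,k]+m[k+1,6]+p_{0}·p_k·p_{6}.
k=1: 0 + 38496 + 6·12·38 = 41232; k=2: 1152 + 46208 + 6·16·38 = 51008; k=3: 3072 + 47360 + 6·20·38 = 54992; k=4: 6192 + 36556 + 6·26·38 = 48676; k=5: 11964 + 0 + 6·37·38 = 20400.
Minimum: 20400 at k=5.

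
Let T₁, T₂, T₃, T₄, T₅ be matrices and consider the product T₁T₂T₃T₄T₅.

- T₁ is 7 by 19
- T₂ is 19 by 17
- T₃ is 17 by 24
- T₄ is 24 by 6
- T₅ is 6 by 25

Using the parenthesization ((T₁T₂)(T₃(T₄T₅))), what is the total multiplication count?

(T₁T₂): 7×19 by 19×17 → 7×17, cost 7·19·17 = 2261
(T₄T₅): 24×6 by 6×25 → 24×25, cost 24·6·25 = 3600
(T₃(T₄T₅)): 17×24 by 24×25 → 17×25, cost 17·24·25 = 10200; cumulative 13800
((T₁T₂)(T₃(T₄T₅))): 7×17 by 17×25 → 7×25, cost 7·17·25 = 2975; cumulative 19036
Total: 19036 scalar multiplications.

19036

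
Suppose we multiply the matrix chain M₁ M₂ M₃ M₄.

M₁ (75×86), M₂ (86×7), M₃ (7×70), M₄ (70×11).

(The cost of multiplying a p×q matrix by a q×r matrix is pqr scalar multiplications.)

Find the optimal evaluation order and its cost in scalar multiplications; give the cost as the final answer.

56315

Adjacent pairs: M₁M₂ = 75·86·7 = 45150; M₂M₃ = 86·7·70 = 42140; M₃M₄ = 7·70·11 = 5390.
Length 3: M₁..M₃: k=1: 0+42140+75·86·70=493640; k=2: 45150+0+75·7·70=81900 → min 81900 | M₂..M₄: k=2: 0+5390+86·7·11=12012; k=3: 42140+0+86·70·11=108360 → min 12012.
Length 4: M₁..M₄: k=1: 0+12012+75·86·11=82962; k=2: 45150+5390+75·7·11=56315; k=3: 81900+0+75·70·11=139650 → min 56315.
Optimal parenthesization: ((M₁ M₂) (M₃ M₄)) with cost 56315.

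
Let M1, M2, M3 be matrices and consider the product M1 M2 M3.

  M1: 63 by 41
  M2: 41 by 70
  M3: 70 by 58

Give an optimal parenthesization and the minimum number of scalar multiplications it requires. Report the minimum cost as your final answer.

316274

(M1 (M2 M3)): cost 316274.
((M1 M2) M3): cost 436590.
Optimal: (M1 (M2 M3)) with cost 316274.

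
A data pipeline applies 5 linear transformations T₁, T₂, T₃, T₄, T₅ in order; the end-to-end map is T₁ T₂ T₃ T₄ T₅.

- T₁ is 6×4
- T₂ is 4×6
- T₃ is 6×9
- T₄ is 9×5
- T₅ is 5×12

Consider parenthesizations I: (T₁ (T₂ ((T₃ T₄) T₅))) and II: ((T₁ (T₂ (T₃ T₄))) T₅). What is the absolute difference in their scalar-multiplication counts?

336

Order I = (T₁ (T₂ ((T₃ T₄) T₅))): (T₃ T₄): 6×9 by 9×5 → 6×5, cost 6·9·5 = 270; ((T₃ T₄) T₅): 6×5 by 5×12 → 6×12, cost 6·5·12 = 360; cumulative 630; (T₂ ((T₃ T₄) T₅)): 4×6 by 6×12 → 4×12, cost 4·6·12 = 288; cumulative 918; (T₁ (T₂ ((T₃ T₄) T₅))): 6×4 by 4×12 → 6×12, cost 6·4·12 = 288; cumulative 1206. Total 1206.
Order II = ((T₁ (T₂ (T₃ T₄))) T₅): (T₃ T₄): 6×9 by 9×5 → 6×5, cost 6·9·5 = 270; (T₂ (T₃ T₄)): 4×6 by 6×5 → 4×5, cost 4·6·5 = 120; cumulative 390; (T₁ (T₂ (T₃ T₄))): 6×4 by 4×5 → 6×5, cost 6·4·5 = 120; cumulative 510; ((T₁ (T₂ (T₃ T₄))) T₅): 6×5 by 5×12 → 6×12, cost 6·5·12 = 360; cumulative 870. Total 870.
Difference: |1206 − 870| = 336.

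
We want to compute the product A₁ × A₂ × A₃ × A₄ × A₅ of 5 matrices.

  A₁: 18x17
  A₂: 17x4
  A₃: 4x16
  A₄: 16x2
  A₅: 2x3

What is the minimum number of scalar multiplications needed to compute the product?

984

Adjacent pairs: A₁A₂ = 18·17·4 = 1224; A₂A₃ = 17·4·16 = 1088; A₃A₄ = 4·16·2 = 128; A₄A₅ = 16·2·3 = 96.
Length 3: A₁..A₃: k=1: 0+1088+18·17·16=5984; k=2: 1224+0+18·4·16=2376 → min 2376 | A₂..A₄: k=2: 0+128+17·4·2=264; k=3: 1088+0+17·16·2=1632 → min 264 | A₃..A₅: k=3: 0+96+4·16·3=288; k=4: 128+0+4·2·3=152 → min 152.
Length 4: A₁..A₄: k=1: 0+264+18·17·2=876; k=2: 1224+128+18·4·2=1496; k=3: 2376+0+18·16·2=2952 → min 876 | A₂..A₅: k=2: 0+152+17·4·3=356; k=3: 1088+96+17·16·3=2000; k=4: 264+0+17·2·3=366 → min 356.
Length 5: A₁..A₅: k=1: 0+356+18·17·3=1274; k=2: 1224+152+18·4·3=1592; k=3: 2376+96+18·16·3=3336; k=4: 876+0+18·2·3=984 → min 984.
Optimal order: ((A₁ × (A₂ × (A₃ × A₄))) × A₅) with cost 984.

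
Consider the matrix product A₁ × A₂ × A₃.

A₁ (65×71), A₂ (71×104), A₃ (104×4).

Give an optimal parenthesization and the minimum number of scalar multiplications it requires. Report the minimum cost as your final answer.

47996

(A₁ × (A₂ × A₃)): cost 47996.
((A₁ × A₂) × A₃): cost 507000.
Optimal: (A₁ × (A₂ × A₃)) with cost 47996.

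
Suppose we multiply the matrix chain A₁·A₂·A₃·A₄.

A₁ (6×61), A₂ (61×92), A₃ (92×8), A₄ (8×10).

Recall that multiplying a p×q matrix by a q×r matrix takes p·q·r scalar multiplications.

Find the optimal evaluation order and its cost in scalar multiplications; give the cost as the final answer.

Adjacent pairs: A₁A₂ = 6·61·92 = 33672; A₂A₃ = 61·92·8 = 44896; A₃A₄ = 92·8·10 = 7360.
Length 3: A₁..A₃: k=1: 0+44896+6·61·8=47824; k=2: 33672+0+6·92·8=38088 → min 38088 | A₂..A₄: k=2: 0+7360+61·92·10=63480; k=3: 44896+0+61·8·10=49776 → min 49776.
Length 4: A₁..A₄: k=1: 0+49776+6·61·10=53436; k=2: 33672+7360+6·92·10=46552; k=3: 38088+0+6·8·10=38568 → min 38568.
Optimal parenthesization: (((A₁·A₂)·A₃)·A₄) with cost 38568.

38568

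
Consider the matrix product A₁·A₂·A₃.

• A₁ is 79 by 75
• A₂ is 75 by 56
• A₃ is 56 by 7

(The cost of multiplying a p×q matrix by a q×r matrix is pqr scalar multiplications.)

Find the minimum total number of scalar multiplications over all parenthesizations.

70875

Order (A₁·(A₂·A₃)): (A₂·A₃): 75×56 by 56×7 → 75×7, cost 75·56·7 = 29400; (A₁·(A₂·A₃)): 79×75 by 75×7 → 79×7, cost 79·75·7 = 41475; cumulative 70875. Total 70875.
Order ((A₁·A₂)·A₃): (A₁·A₂): 79×75 by 75×56 → 79×56, cost 79·75·56 = 331800; ((A₁·A₂)·A₃): 79×56 by 56×7 → 79×7, cost 79·56·7 = 30968; cumulative 362768. Total 362768.
Minimum: 70875.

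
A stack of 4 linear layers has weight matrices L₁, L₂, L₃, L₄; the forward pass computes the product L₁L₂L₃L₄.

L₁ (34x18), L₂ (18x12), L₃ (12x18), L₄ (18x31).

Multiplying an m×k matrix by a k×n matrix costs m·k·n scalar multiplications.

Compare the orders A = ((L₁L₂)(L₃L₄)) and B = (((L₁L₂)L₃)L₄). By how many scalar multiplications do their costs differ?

Order A = ((L₁L₂)(L₃L₄)): (L₁L₂): 34×18 by 18×12 → 34×12, cost 34·18·12 = 7344; (L₃L₄): 12×18 by 18×31 → 12×31, cost 12·18·31 = 6696; ((L₁L₂)(L₃L₄)): 34×12 by 12×31 → 34×31, cost 34·12·31 = 12648; cumulative 26688. Total 26688.
Order B = (((L₁L₂)L₃)L₄): (L₁L₂): 34×18 by 18×12 → 34×12, cost 34·18·12 = 7344; ((L₁L₂)L₃): 34×12 by 12×18 → 34×18, cost 34·12·18 = 7344; cumulative 14688; (((L₁L₂)L₃)L₄): 34×18 by 18×31 → 34×31, cost 34·18·31 = 18972; cumulative 33660. Total 33660.
Difference: |26688 − 33660| = 6972.

6972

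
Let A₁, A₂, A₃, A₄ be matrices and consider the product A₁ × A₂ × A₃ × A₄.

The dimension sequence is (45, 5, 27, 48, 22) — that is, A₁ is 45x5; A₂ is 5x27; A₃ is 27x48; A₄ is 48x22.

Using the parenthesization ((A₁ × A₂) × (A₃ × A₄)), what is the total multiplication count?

61317

(A₁ × A₂): 45×5 by 5×27 → 45×27, cost 45·5·27 = 6075
(A₃ × A₄): 27×48 by 48×22 → 27×22, cost 27·48·22 = 28512
((A₁ × A₂) × (A₃ × A₄)): 45×27 by 27×22 → 45×22, cost 45·27·22 = 26730; cumulative 61317
Total: 61317 scalar multiplications.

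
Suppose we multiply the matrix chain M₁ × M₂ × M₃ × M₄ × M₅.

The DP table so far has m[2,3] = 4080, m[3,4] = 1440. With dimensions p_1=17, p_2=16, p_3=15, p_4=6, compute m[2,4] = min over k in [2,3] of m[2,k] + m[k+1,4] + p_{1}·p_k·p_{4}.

m[2,4] = min over k∈[2,3] of m[2,k]+m[k+1,4]+p_{1}·p_k·p_{4}.
k=2: 0 + 1440 + 17·16·6 = 3072; k=3: 4080 + 0 + 17·15·6 = 5610.
Minimum: 3072 at k=2.

3072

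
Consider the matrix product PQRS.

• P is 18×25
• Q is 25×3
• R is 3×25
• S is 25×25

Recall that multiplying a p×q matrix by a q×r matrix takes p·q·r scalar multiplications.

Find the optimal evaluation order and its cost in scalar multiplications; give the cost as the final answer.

4575

Adjacent pairs: PQ = 18·25·3 = 1350; QR = 25·3·25 = 1875; RS = 3·25·25 = 1875.
Length 3: P..R: k=1: 0+1875+18·25·25=13125; k=2: 1350+0+18·3·25=2700 → min 2700 | Q..S: k=2: 0+1875+25·3·25=3750; k=3: 1875+0+25·25·25=17500 → min 3750.
Length 4: P..S: k=1: 0+3750+18·25·25=15000; k=2: 1350+1875+18·3·25=4575; k=3: 2700+0+18·25·25=13950 → min 4575.
Optimal parenthesization: ((PQ)(RS)) with cost 4575.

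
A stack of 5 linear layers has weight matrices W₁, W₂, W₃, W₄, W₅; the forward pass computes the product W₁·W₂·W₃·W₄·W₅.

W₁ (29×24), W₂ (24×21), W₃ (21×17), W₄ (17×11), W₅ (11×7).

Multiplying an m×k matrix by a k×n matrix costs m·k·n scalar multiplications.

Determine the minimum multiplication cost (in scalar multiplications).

12208

Adjacent pairs: W₁W₂ = 29·24·21 = 14616; W₂W₃ = 24·21·17 = 8568; W₃W₄ = 21·17·11 = 3927; W₄W₅ = 17·11·7 = 1309.
Length 3: W₁..W₃: k=1: 0+8568+29·24·17=20400; k=2: 14616+0+29·21·17=24969 → min 20400 | W₂..W₄: k=2: 0+3927+24·21·11=9471; k=3: 8568+0+24·17·11=13056 → min 9471 | W₃..W₅: k=3: 0+1309+21·17·7=3808; k=4: 3927+0+21·11·7=5544 → min 3808.
Length 4: W₁..W₄: k=1: 0+9471+29·24·11=17127; k=2: 14616+3927+29·21·11=25242; k=3: 20400+0+29·17·11=25823 → min 17127 | W₂..W₅: k=2: 0+3808+24·21·7=7336; k=3: 8568+1309+24·17·7=12733; k=4: 9471+0+24·11·7=11319 → min 7336.
Length 5: W₁..W₅: k=1: 0+7336+29·24·7=12208; k=2: 14616+3808+29·21·7=22687; k=3: 20400+1309+29·17·7=25160; k=4: 17127+0+29·11·7=19360 → min 12208.
Optimal order: (W₁·(W₂·(W₃·(W₄·W₅)))) with cost 12208.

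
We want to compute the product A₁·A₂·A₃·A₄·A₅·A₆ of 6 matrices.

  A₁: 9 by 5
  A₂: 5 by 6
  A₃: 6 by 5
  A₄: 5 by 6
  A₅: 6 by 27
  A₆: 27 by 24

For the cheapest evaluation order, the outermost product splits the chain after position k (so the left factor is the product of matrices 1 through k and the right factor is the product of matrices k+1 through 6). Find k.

Adjacent pairs: A₁A₂ = 9·5·6 = 270; A₂A₃ = 5·6·5 = 150; A₃A₄ = 6·5·6 = 180; A₄A₅ = 5·6·27 = 810; A₅A₆ = 6·27·24 = 3888.
Length 3: A₁..A₃: k=1: 0+150+9·5·5=375; k=2: 270+0+9·6·5=540 → min 375 | A₂..A₄: k=2: 0+180+5·6·6=360; k=3: 150+0+5·5·6=300 → min 300 | A₃..A₅: k=3: 0+810+6·5·27=1620; k=4: 180+0+6·6·27=1152 → min 1152 | A₄..A₆: k=4: 0+3888+5·6·24=4608; k=5: 810+0+5·27·24=4050 → min 4050.
Length 4: A₁..A₄: k=1: 0+300+9·5·6=570; k=2: 270+180+9·6·6=774; k=3: 375+0+9·5·6=645 → min 570 | A₂..A₅: k=2: 0+1152+5·6·27=1962; k=3: 150+810+5·5·27=1635; k=4: 300+0+5·6·27=1110 → min 1110 | A₃..A₆: k=3: 0+4050+6·5·24=4770; k=4: 180+3888+6·6·24=4932; k=5: 1152+0+6·27·24=5040 → min 4770.
Length 5: A₁..A₅: k=1: 0+1110+9·5·27=2325; k=2: 270+1152+9·6·27=2880; k=3: 375+810+9·5·27=2400; k=4: 570+0+9·6·27=2028 → min 2028 | A₂..A₆: k=2: 0+4770+5·6·24=5490; k=3: 150+4050+5·5·24=4800; k=4: 300+3888+5·6·24=4908; k=5: 1110+0+5·27·24=4350 → min 4350.
Top-level splits: k=1: (A₁..A₁)·(A₂..A₆) → 0+4350+9·5·24 = 5430; k=2: (A₁..A₂)·(A₃..A₆) → 270+4770+9·6·24 = 6336; k=3: (A₁..A₃)·(A₄..A₆) → 375+4050+9·5·24 = 5505; k=4: (A₁..A₄)·(A₅..A₆) → 570+3888+9·6·24 = 5754; k=5: (A₁..A₅)·(A₆..A₆) → 2028+0+9·27·24 = 7860.
Best split is after A₁, i.e. k = 1.

1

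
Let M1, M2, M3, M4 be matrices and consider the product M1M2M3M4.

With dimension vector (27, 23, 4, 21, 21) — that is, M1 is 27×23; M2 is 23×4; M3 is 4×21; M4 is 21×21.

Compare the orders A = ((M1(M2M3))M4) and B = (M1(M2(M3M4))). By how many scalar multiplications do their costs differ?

Order A = ((M1(M2M3))M4): (M2M3): 23×4 by 4×21 → 23×21, cost 23·4·21 = 1932; (M1(M2M3)): 27×23 by 23×21 → 27×21, cost 27·23·21 = 13041; cumulative 14973; ((M1(M2M3))M4): 27×21 by 21×21 → 27×21, cost 27·21·21 = 11907; cumulative 26880. Total 26880.
Order B = (M1(M2(M3M4))): (M3M4): 4×21 by 21×21 → 4×21, cost 4·21·21 = 1764; (M2(M3M4)): 23×4 by 4×21 → 23×21, cost 23·4·21 = 1932; cumulative 3696; (M1(M2(M3M4))): 27×23 by 23×21 → 27×21, cost 27·23·21 = 13041; cumulative 16737. Total 16737.
Difference: |26880 − 16737| = 10143.

10143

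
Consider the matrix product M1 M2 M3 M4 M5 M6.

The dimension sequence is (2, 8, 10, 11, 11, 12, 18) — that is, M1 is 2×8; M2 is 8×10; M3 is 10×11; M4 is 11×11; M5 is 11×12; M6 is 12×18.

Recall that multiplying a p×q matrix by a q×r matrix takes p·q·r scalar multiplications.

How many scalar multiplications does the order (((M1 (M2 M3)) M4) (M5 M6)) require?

4070

(M2 M3): 8×10 by 10×11 → 8×11, cost 8·10·11 = 880
(M1 (M2 M3)): 2×8 by 8×11 → 2×11, cost 2·8·11 = 176; cumulative 1056
((M1 (M2 M3)) M4): 2×11 by 11×11 → 2×11, cost 2·11·11 = 242; cumulative 1298
(M5 M6): 11×12 by 12×18 → 11×18, cost 11·12·18 = 2376
(((M1 (M2 M3)) M4) (M5 M6)): 2×11 by 11×18 → 2×18, cost 2·11·18 = 396; cumulative 4070
Total: 4070 scalar multiplications.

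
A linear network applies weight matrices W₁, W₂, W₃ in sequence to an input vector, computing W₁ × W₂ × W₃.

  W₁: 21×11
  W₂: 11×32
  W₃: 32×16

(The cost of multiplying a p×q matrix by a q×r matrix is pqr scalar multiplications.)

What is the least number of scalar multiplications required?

9328

Order (W₁ × (W₂ × W₃)): (W₂ × W₃): 11×32 by 32×16 → 11×16, cost 11·32·16 = 5632; (W₁ × (W₂ × W₃)): 21×11 by 11×16 → 21×16, cost 21·11·16 = 3696; cumulative 9328. Total 9328.
Order ((W₁ × W₂) × W₃): (W₁ × W₂): 21×11 by 11×32 → 21×32, cost 21·11·32 = 7392; ((W₁ × W₂) × W₃): 21×32 by 32×16 → 21×16, cost 21·32·16 = 10752; cumulative 18144. Total 18144.
Minimum: 9328.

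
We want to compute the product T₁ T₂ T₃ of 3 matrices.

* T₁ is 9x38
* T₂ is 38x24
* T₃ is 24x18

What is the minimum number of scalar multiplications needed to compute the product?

12096

Order (T₁ (T₂ T₃)): (T₂ T₃): 38×24 by 24×18 → 38×18, cost 38·24·18 = 16416; (T₁ (T₂ T₃)): 9×38 by 38×18 → 9×18, cost 9·38·18 = 6156; cumulative 22572. Total 22572.
Order ((T₁ T₂) T₃): (T₁ T₂): 9×38 by 38×24 → 9×24, cost 9·38·24 = 8208; ((T₁ T₂) T₃): 9×24 by 24×18 → 9×18, cost 9·24·18 = 3888; cumulative 12096. Total 12096.
Minimum: 12096.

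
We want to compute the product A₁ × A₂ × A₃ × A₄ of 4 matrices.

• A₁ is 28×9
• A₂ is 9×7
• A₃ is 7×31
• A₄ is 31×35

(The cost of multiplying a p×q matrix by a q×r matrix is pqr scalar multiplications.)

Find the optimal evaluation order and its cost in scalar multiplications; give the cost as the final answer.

Adjacent pairs: A₁A₂ = 28·9·7 = 1764; A₂A₃ = 9·7·31 = 1953; A₃A₄ = 7·31·35 = 7595.
Length 3: A₁..A₃: k=1: 0+1953+28·9·31=9765; k=2: 1764+0+28·7·31=7840 → min 7840 | A₂..A₄: k=2: 0+7595+9·7·35=9800; k=3: 1953+0+9·31·35=11718 → min 9800.
Length 4: A₁..A₄: k=1: 0+9800+28·9·35=18620; k=2: 1764+7595+28·7·35=16219; k=3: 7840+0+28·31·35=38220 → min 16219.
Optimal parenthesization: ((A₁ × A₂) × (A₃ × A₄)) with cost 16219.

16219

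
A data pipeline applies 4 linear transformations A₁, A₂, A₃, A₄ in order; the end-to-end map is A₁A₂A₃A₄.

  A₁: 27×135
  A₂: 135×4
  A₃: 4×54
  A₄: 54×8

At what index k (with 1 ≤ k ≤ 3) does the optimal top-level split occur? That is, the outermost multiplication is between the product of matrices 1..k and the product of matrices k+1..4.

2

Adjacent pairs: A₁A₂ = 27·135·4 = 14580; A₂A₃ = 135·4·54 = 29160; A₃A₄ = 4·54·8 = 1728.
Length 3: A₁..A₃: k=1: 0+29160+27·135·54=225990; k=2: 14580+0+27·4·54=20412 → min 20412 | A₂..A₄: k=2: 0+1728+135·4·8=6048; k=3: 29160+0+135·54·8=87480 → min 6048.
Top-level splits: k=1: (A₁..A₁)·(A₂..A₄) → 0+6048+27·135·8 = 35208; k=2: (A₁..A₂)·(A₃..A₄) → 14580+1728+27·4·8 = 17172; k=3: (A₁..A₃)·(A₄..A₄) → 20412+0+27·54·8 = 32076.
Best split is after A₂, i.e. k = 2.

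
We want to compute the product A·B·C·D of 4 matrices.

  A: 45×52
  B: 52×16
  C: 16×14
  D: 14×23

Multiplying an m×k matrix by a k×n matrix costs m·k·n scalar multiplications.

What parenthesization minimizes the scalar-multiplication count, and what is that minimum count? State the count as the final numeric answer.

58898

Adjacent pairs: AB = 45·52·16 = 37440; BC = 52·16·14 = 11648; CD = 16·14·23 = 5152.
Length 3: A..C: k=1: 0+11648+45·52·14=44408; k=2: 37440+0+45·16·14=47520 → min 44408 | B..D: k=2: 0+5152+52·16·23=24288; k=3: 11648+0+52·14·23=28392 → min 24288.
Length 4: A..D: k=1: 0+24288+45·52·23=78108; k=2: 37440+5152+45·16·23=59152; k=3: 44408+0+45·14·23=58898 → min 58898.
Optimal parenthesization: ((A·(B·C))·D) with cost 58898.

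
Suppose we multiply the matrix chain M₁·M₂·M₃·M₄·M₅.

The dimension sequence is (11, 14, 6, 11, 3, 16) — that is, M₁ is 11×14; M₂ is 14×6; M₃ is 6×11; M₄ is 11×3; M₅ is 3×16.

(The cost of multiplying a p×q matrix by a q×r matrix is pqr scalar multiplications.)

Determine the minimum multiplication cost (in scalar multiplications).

Adjacent pairs: M₁M₂ = 11·14·6 = 924; M₂M₃ = 14·6·11 = 924; M₃M₄ = 6·11·3 = 198; M₄M₅ = 11·3·16 = 528.
Length 3: M₁..M₃: k=1: 0+924+11·14·11=2618; k=2: 924+0+11·6·11=1650 → min 1650 | M₂..M₄: k=2: 0+198+14·6·3=450; k=3: 924+0+14·11·3=1386 → min 450 | M₃..M₅: k=3: 0+528+6·11·16=1584; k=4: 198+0+6·3·16=486 → min 486.
Length 4: M₁..M₄: k=1: 0+450+11·14·3=912; k=2: 924+198+11·6·3=1320; k=3: 1650+0+11·11·3=2013 → min 912 | M₂..M₅: k=2: 0+486+14·6·16=1830; k=3: 924+528+14·11·16=3916; k=4: 450+0+14·3·16=1122 → min 1122.
Length 5: M₁..M₅: k=1: 0+1122+11·14·16=3586; k=2: 924+486+11·6·16=2466; k=3: 1650+528+11·11·16=4114; k=4: 912+0+11·3·16=1440 → min 1440.
Optimal order: ((M₁·(M₂·(M₃·M₄)))·M₅) with cost 1440.

1440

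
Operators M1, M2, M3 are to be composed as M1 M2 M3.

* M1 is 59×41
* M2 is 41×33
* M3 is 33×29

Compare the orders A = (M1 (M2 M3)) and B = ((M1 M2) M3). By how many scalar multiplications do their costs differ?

Order A = (M1 (M2 M3)): (M2 M3): 41×33 by 33×29 → 41×29, cost 41·33·29 = 39237; (M1 (M2 M3)): 59×41 by 41×29 → 59×29, cost 59·41·29 = 70151; cumulative 109388. Total 109388.
Order B = ((M1 M2) M3): (M1 M2): 59×41 by 41×33 → 59×33, cost 59·41·33 = 79827; ((M1 M2) M3): 59×33 by 33×29 → 59×29, cost 59·33·29 = 56463; cumulative 136290. Total 136290.
Difference: |109388 − 136290| = 26902.

26902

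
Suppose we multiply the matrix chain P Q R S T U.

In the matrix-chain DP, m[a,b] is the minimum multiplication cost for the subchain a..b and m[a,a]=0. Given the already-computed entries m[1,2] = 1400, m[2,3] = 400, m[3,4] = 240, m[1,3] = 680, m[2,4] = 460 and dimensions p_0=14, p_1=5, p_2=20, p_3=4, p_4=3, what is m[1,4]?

670

m[1,4] = min over k∈[1,3] of m[1,k]+m[k+1,4]+p_{0}·p_k·p_{4}.
k=1: 0 + 460 + 14·5·3 = 670; k=2: 1400 + 240 + 14·20·3 = 2480; k=3: 680 + 0 + 14·4·3 = 848.
Minimum: 670 at k=1.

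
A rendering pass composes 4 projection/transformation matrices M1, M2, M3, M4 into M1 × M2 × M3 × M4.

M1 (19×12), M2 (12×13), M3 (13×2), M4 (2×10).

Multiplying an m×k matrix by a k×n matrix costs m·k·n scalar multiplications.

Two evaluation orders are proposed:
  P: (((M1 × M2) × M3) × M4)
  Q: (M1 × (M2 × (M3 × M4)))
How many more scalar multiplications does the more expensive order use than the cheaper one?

Order P = (((M1 × M2) × M3) × M4): (M1 × M2): 19×12 by 12×13 → 19×13, cost 19·12·13 = 2964; ((M1 × M2) × M3): 19×13 by 13×2 → 19×2, cost 19·13·2 = 494; cumulative 3458; (((M1 × M2) × M3) × M4): 19×2 by 2×10 → 19×10, cost 19·2·10 = 380; cumulative 3838. Total 3838.
Order Q = (M1 × (M2 × (M3 × M4))): (M3 × M4): 13×2 by 2×10 → 13×10, cost 13·2·10 = 260; (M2 × (M3 × M4)): 12×13 by 13×10 → 12×10, cost 12·13·10 = 1560; cumulative 1820; (M1 × (M2 × (M3 × M4))): 19×12 by 12×10 → 19×10, cost 19·12·10 = 2280; cumulative 4100. Total 4100.
Difference: |3838 − 4100| = 262.

262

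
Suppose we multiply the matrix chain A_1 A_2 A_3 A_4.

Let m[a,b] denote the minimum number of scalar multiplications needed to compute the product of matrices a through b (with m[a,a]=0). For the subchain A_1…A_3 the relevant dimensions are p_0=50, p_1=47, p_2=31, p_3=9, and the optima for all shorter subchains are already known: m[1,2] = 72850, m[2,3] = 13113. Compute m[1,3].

m[1,3] = min over k∈[1,2] of m[1,k]+m[k+1,3]+p_{0}·p_k·p_{3}.
k=1: 0 + 13113 + 50·47·9 = 34263; k=2: 72850 + 0 + 50·31·9 = 86800.
Minimum: 34263 at k=1.

34263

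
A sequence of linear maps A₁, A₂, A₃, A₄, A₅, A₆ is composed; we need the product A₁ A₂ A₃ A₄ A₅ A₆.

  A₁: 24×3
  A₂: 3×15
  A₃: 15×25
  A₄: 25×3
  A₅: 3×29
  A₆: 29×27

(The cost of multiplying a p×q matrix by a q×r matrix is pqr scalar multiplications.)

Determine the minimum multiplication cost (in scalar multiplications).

5769

Adjacent pairs: A₁A₂ = 24·3·15 = 1080; A₂A₃ = 3·15·25 = 1125; A₃A₄ = 15·25·3 = 1125; A₄A₅ = 25·3·29 = 2175; A₅A₆ = 3·29·27 = 2349.
Length 3: A₁..A₃: k=1: 0+1125+24·3·25=2925; k=2: 1080+0+24·15·25=10080 → min 2925 | A₂..A₄: k=2: 0+1125+3·15·3=1260; k=3: 1125+0+3·25·3=1350 → min 1260 | A₃..A₅: k=3: 0+2175+15·25·29=13050; k=4: 1125+0+15·3·29=2430 → min 2430 | A₄..A₆: k=4: 0+2349+25·3·27=4374; k=5: 2175+0+25·29·27=21750 → min 4374.
Length 4: A₁..A₄: k=1: 0+1260+24·3·3=1476; k=2: 1080+1125+24·15·3=3285; k=3: 2925+0+24·25·3=4725 → min 1476 | A₂..A₅: k=2: 0+2430+3·15·29=3735; k=3: 1125+2175+3·25·29=5475; k=4: 1260+0+3·3·29=1521 → min 1521 | A₃..A₆: k=3: 0+4374+15·25·27=14499; k=4: 1125+2349+15·3·27=4689; k=5: 2430+0+15·29·27=14175 → min 4689.
Length 5: A₁..A₅: k=1: 0+1521+24·3·29=3609; k=2: 1080+2430+24·15·29=13950; k=3: 2925+2175+24·25·29=22500; k=4: 1476+0+24·3·29=3564 → min 3564 | A₂..A₆: k=2: 0+4689+3·15·27=5904; k=3: 1125+4374+3·25·27=7524; k=4: 1260+2349+3·3·27=3852; k=5: 1521+0+3·29·27=3870 → min 3852.
Length 6: A₁..A₆: k=1: 0+3852+24·3·27=5796; k=2: 1080+4689+24·15·27=15489; k=3: 2925+4374+24·25·27=23499; k=4: 1476+2349+24·3·27=5769; k=5: 3564+0+24·29·27=22356 → min 5769.
Optimal order: ((A₁ (A₂ (A₃ A₄))) (A₅ A₆)) with cost 5769.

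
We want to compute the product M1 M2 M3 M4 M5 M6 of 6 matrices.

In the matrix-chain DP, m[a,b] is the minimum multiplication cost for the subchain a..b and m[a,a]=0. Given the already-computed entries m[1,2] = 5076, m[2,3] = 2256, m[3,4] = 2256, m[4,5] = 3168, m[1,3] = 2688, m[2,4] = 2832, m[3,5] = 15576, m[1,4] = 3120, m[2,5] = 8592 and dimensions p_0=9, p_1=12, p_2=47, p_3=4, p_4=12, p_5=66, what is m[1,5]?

m[1,5] = min over k∈[1,4] of m[1,k]+m[k+1,5]+p_{0}·p_k·p_{5}.
k=1: 0 + 8592 + 9·12·66 = 15720; k=2: 5076 + 15576 + 9·47·66 = 48570; k=3: 2688 + 3168 + 9·4·66 = 8232; k=4: 3120 + 0 + 9·12·66 = 10248.
Minimum: 8232 at k=3.

8232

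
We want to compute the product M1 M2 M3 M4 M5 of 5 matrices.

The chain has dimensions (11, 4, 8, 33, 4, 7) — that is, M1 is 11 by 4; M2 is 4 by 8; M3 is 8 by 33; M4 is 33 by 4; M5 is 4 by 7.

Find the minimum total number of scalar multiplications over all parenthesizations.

Adjacent pairs: M1M2 = 11·4·8 = 352; M2M3 = 4·8·33 = 1056; M3M4 = 8·33·4 = 1056; M4M5 = 33·4·7 = 924.
Length 3: M1..M3: k=1: 0+1056+11·4·33=2508; k=2: 352+0+11·8·33=3256 → min 2508 | M2..M4: k=2: 0+1056+4·8·4=1184; k=3: 1056+0+4·33·4=1584 → min 1184 | M3..M5: k=3: 0+924+8·33·7=2772; k=4: 1056+0+8·4·7=1280 → min 1280.
Length 4: M1..M4: k=1: 0+1184+11·4·4=1360; k=2: 352+1056+11·8·4=1760; k=3: 2508+0+11·33·4=3960 → min 1360 | M2..M5: k=2: 0+1280+4·8·7=1504; k=3: 1056+924+4·33·7=2904; k=4: 1184+0+4·4·7=1296 → min 1296.
Length 5: M1..M5: k=1: 0+1296+11·4·7=1604; k=2: 352+1280+11·8·7=2248; k=3: 2508+924+11·33·7=5973; k=4: 1360+0+11·4·7=1668 → min 1604.
Optimal order: (M1 ((M2 (M3 M4)) M5)) with cost 1604.

1604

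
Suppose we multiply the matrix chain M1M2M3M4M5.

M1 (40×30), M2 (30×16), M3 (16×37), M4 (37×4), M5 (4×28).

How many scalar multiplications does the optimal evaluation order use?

Adjacent pairs: M1M2 = 40·30·16 = 19200; M2M3 = 30·16·37 = 17760; M3M4 = 16·37·4 = 2368; M4M5 = 37·4·28 = 4144.
Length 3: M1..M3: k=1: 0+17760+40·30·37=62160; k=2: 19200+0+40·16·37=42880 → min 42880 | M2..M4: k=2: 0+2368+30·16·4=4288; k=3: 17760+0+30·37·4=22200 → min 4288 | M3..M5: k=3: 0+4144+16·37·28=20720; k=4: 2368+0+16·4·28=4160 → min 4160.
Length 4: M1..M4: k=1: 0+4288+40·30·4=9088; k=2: 19200+2368+40·16·4=24128; k=3: 42880+0+40·37·4=48800 → min 9088 | M2..M5: k=2: 0+4160+30·16·28=17600; k=3: 17760+4144+30·37·28=52984; k=4: 4288+0+30·4·28=7648 → min 7648.
Length 5: M1..M5: k=1: 0+7648+40·30·28=41248; k=2: 19200+4160+40·16·28=41280; k=3: 42880+4144+40·37·28=88464; k=4: 9088+0+40·4·28=13568 → min 13568.
Optimal order: ((M1(M2(M3M4)))M5) with cost 13568.

13568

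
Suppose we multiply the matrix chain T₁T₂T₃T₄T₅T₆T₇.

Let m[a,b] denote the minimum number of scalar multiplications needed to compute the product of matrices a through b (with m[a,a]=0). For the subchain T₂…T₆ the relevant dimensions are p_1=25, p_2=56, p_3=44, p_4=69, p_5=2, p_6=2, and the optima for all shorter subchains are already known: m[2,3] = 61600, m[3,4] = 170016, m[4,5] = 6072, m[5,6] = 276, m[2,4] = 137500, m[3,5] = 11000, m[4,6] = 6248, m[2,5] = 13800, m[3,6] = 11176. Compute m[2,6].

m[2,6] = min over k∈[2,5] of m[2,k]+m[k+1,6]+p_{1}·p_k·p_{6}.
k=2: 0 + 11176 + 25·56·2 = 13976; k=3: 61600 + 6248 + 25·44·2 = 70048; k=4: 137500 + 276 + 25·69·2 = 141226; k=5: 13800 + 0 + 25·2·2 = 13900.
Minimum: 13900 at k=5.

13900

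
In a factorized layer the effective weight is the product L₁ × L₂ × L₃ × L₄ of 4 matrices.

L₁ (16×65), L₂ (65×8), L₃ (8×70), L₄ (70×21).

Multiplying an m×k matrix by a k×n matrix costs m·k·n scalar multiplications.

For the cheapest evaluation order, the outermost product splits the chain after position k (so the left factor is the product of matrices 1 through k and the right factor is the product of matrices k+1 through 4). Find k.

2

Adjacent pairs: L₁L₂ = 16·65·8 = 8320; L₂L₃ = 65·8·70 = 36400; L₃L₄ = 8·70·21 = 11760.
Length 3: L₁..L₃: k=1: 0+36400+16·65·70=109200; k=2: 8320+0+16·8·70=17280 → min 17280 | L₂..L₄: k=2: 0+11760+65·8·21=22680; k=3: 36400+0+65·70·21=131950 → min 22680.
Top-level splits: k=1: (L₁..L₁)·(L₂..L₄) → 0+22680+16·65·21 = 44520; k=2: (L₁..L₂)·(L₃..L₄) → 8320+11760+16·8·21 = 22768; k=3: (L₁..L₃)·(L₄..L₄) → 17280+0+16·70·21 = 40800.
Best split is after L₂, i.e. k = 2.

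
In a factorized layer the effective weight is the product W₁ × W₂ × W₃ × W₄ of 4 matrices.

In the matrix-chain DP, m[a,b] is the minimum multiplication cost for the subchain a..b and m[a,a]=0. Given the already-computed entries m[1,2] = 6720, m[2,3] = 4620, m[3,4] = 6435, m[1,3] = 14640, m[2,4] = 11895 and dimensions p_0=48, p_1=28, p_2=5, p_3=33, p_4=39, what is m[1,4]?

22515

m[1,4] = min over k∈[1,3] of m[1,k]+m[k+1,4]+p_{0}·p_k·p_{4}.
k=1: 0 + 11895 + 48·28·39 = 64311; k=2: 6720 + 6435 + 48·5·39 = 22515; k=3: 14640 + 0 + 48·33·39 = 76416.
Minimum: 22515 at k=2.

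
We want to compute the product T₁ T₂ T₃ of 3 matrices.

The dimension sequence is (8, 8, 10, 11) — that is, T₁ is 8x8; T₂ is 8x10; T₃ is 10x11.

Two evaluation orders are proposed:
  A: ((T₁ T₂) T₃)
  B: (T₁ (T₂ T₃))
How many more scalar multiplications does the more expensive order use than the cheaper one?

64

Order A = ((T₁ T₂) T₃): (T₁ T₂): 8×8 by 8×10 → 8×10, cost 8·8·10 = 640; ((T₁ T₂) T₃): 8×10 by 10×11 → 8×11, cost 8·10·11 = 880; cumulative 1520. Total 1520.
Order B = (T₁ (T₂ T₃)): (T₂ T₃): 8×10 by 10×11 → 8×11, cost 8·10·11 = 880; (T₁ (T₂ T₃)): 8×8 by 8×11 → 8×11, cost 8·8·11 = 704; cumulative 1584. Total 1584.
Difference: |1520 − 1584| = 64.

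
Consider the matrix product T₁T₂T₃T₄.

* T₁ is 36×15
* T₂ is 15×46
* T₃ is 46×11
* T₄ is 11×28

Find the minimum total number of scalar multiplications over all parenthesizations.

Adjacent pairs: T₁T₂ = 36·15·46 = 24840; T₂T₃ = 15·46·11 = 7590; T₃T₄ = 46·11·28 = 14168.
Length 3: T₁..T₃: k=1: 0+7590+36·15·11=13530; k=2: 24840+0+36·46·11=43056 → min 13530 | T₂..T₄: k=2: 0+14168+15·46·28=33488; k=3: 7590+0+15·11·28=12210 → min 12210.
Length 4: T₁..T₄: k=1: 0+12210+36·15·28=27330; k=2: 24840+14168+36·46·28=85376; k=3: 13530+0+36·11·28=24618 → min 24618.
Optimal order: ((T₁(T₂T₃))T₄) with cost 24618.

24618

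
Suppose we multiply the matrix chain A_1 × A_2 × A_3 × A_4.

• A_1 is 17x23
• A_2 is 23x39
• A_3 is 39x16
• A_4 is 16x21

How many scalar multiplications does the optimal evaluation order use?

26320

Adjacent pairs: A_1A_2 = 17·23·39 = 15249; A_2A_3 = 23·39·16 = 14352; A_3A_4 = 39·16·21 = 13104.
Length 3: A_1..A_3: k=1: 0+14352+17·23·16=20608; k=2: 15249+0+17·39·16=25857 → min 20608 | A_2..A_4: k=2: 0+13104+23·39·21=31941; k=3: 14352+0+23·16·21=22080 → min 22080.
Length 4: A_1..A_4: k=1: 0+22080+17·23·21=30291; k=2: 15249+13104+17·39·21=42276; k=3: 20608+0+17·16·21=26320 → min 26320.
Optimal order: ((A_1 × (A_2 × A_3)) × A_4) with cost 26320.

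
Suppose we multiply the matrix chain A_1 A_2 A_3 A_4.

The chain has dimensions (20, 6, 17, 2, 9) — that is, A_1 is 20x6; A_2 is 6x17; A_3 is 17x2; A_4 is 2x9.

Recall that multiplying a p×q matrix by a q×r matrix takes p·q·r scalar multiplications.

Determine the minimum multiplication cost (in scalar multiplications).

Adjacent pairs: A_1A_2 = 20·6·17 = 2040; A_2A_3 = 6·17·2 = 204; A_3A_4 = 17·2·9 = 306.
Length 3: A_1..A_3: k=1: 0+204+20·6·2=444; k=2: 2040+0+20·17·2=2720 → min 444 | A_2..A_4: k=2: 0+306+6·17·9=1224; k=3: 204+0+6·2·9=312 → min 312.
Length 4: A_1..A_4: k=1: 0+312+20·6·9=1392; k=2: 2040+306+20·17·9=5406; k=3: 444+0+20·2·9=804 → min 804.
Optimal order: ((A_1 (A_2 A_3)) A_4) with cost 804.

804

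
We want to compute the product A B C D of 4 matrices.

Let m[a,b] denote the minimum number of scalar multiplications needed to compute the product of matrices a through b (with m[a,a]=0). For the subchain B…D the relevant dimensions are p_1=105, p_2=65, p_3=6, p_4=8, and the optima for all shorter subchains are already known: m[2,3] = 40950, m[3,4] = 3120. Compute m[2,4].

m[2,4] = min over k∈[2,3] of m[2,k]+m[k+1,4]+p_{1}·p_k·p_{4}.
k=2: 0 + 3120 + 105·65·8 = 57720; k=3: 40950 + 0 + 105·6·8 = 45990.
Minimum: 45990 at k=3.

45990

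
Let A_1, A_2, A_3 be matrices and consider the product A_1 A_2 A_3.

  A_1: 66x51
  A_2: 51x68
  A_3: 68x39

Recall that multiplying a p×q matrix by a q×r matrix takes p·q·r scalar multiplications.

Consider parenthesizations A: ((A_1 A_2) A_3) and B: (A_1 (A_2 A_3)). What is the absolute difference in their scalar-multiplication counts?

Order A = ((A_1 A_2) A_3): (A_1 A_2): 66×51 by 51×68 → 66×68, cost 66·51·68 = 228888; ((A_1 A_2) A_3): 66×68 by 68×39 → 66×39, cost 66·68·39 = 175032; cumulative 403920. Total 403920.
Order B = (A_1 (A_2 A_3)): (A_2 A_3): 51×68 by 68×39 → 51×39, cost 51·68·39 = 135252; (A_1 (A_2 A_3)): 66×51 by 51×39 → 66×39, cost 66·51·39 = 131274; cumulative 266526. Total 266526.
Difference: |403920 − 266526| = 137394.

137394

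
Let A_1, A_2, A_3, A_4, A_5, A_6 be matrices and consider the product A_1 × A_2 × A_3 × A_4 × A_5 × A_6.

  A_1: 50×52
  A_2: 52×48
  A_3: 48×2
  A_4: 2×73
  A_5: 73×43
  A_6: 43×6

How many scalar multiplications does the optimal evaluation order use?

17586

Adjacent pairs: A_1A_2 = 50·52·48 = 124800; A_2A_3 = 52·48·2 = 4992; A_3A_4 = 48·2·73 = 7008; A_4A_5 = 2·73·43 = 6278; A_5A_6 = 73·43·6 = 18834.
Length 3: A_1..A_3: k=1: 0+4992+50·52·2=10192; k=2: 124800+0+50·48·2=129600 → min 10192 | A_2..A_4: k=2: 0+7008+52·48·73=189216; k=3: 4992+0+52·2·73=12584 → min 12584 | A_3..A_5: k=3: 0+6278+48·2·43=10406; k=4: 7008+0+48·73·43=157680 → min 10406 | A_4..A_6: k=4: 0+18834+2·73·6=19710; k=5: 6278+0+2·43·6=6794 → min 6794.
Length 4: A_1..A_4: k=1: 0+12584+50·52·73=202384; k=2: 124800+7008+50·48·73=307008; k=3: 10192+0+50·2·73=17492 → min 17492 | A_2..A_5: k=2: 0+10406+52·48·43=117734; k=3: 4992+6278+52·2·43=15742; k=4: 12584+0+52·73·43=175812 → min 15742 | A_3..A_6: k=3: 0+6794+48·2·6=7370; k=4: 7008+18834+48·73·6=46866; k=5: 10406+0+48·43·6=22790 → min 7370.
Length 5: A_1..A_5: k=1: 0+15742+50·52·43=127542; k=2: 124800+10406+50·48·43=238406; k=3: 10192+6278+50·2·43=20770; k=4: 17492+0+50·73·43=174442 → min 20770 | A_2..A_6: k=2: 0+7370+52·48·6=22346; k=3: 4992+6794+52·2·6=12410; k=4: 12584+18834+52·73·6=54194; k=5: 15742+0+52·43·6=29158 → min 12410.
Length 6: A_1..A_6: k=1: 0+12410+50·52·6=28010; k=2: 124800+7370+50·48·6=146570; k=3: 10192+6794+50·2·6=17586; k=4: 17492+18834+50·73·6=58226; k=5: 20770+0+50·43·6=33670 → min 17586.
Optimal order: ((A_1 × (A_2 × A_3)) × ((A_4 × A_5) × A_6)) with cost 17586.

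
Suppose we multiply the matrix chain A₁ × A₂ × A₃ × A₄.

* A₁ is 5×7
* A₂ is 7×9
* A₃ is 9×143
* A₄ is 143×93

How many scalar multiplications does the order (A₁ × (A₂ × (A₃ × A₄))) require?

(A₃ × A₄): 9×143 by 143×93 → 9×93, cost 9·143·93 = 119691
(A₂ × (A₃ × A₄)): 7×9 by 9×93 → 7×93, cost 7·9·93 = 5859; cumulative 125550
(A₁ × (A₂ × (A₃ × A₄))): 5×7 by 7×93 → 5×93, cost 5·7·93 = 3255; cumulative 128805
Total: 128805 scalar multiplications.

128805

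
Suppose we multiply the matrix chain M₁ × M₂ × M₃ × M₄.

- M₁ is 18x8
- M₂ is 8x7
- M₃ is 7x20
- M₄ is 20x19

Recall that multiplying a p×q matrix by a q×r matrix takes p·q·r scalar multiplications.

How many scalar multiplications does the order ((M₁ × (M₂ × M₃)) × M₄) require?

(M₂ × M₃): 8×7 by 7×20 → 8×20, cost 8·7·20 = 1120
(M₁ × (M₂ × M₃)): 18×8 by 8×20 → 18×20, cost 18·8·20 = 2880; cumulative 4000
((M₁ × (M₂ × M₃)) × M₄): 18×20 by 20×19 → 18×19, cost 18·20·19 = 6840; cumulative 10840
Total: 10840 scalar multiplications.

10840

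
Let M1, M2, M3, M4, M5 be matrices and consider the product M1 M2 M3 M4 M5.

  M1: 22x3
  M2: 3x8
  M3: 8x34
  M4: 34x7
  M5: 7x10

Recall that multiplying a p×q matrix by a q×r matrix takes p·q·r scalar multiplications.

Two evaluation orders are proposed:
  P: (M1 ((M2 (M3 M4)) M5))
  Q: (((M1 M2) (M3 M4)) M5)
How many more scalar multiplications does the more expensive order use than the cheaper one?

2262

Order P = (M1 ((M2 (M3 M4)) M5)): (M3 M4): 8×34 by 34×7 → 8×7, cost 8·34·7 = 1904; (M2 (M3 M4)): 3×8 by 8×7 → 3×7, cost 3·8·7 = 168; cumulative 2072; ((M2 (M3 M4)) M5): 3×7 by 7×10 → 3×10, cost 3·7·10 = 210; cumulative 2282; (M1 ((M2 (M3 M4)) M5)): 22×3 by 3×10 → 22×10, cost 22·3·10 = 660; cumulative 2942. Total 2942.
Order Q = (((M1 M2) (M3 M4)) M5): (M1 M2): 22×3 by 3×8 → 22×8, cost 22·3·8 = 528; (M3 M4): 8×34 by 34×7 → 8×7, cost 8·34·7 = 1904; ((M1 M2) (M3 M4)): 22×8 by 8×7 → 22×7, cost 22·8·7 = 1232; cumulative 3664; (((M1 M2) (M3 M4)) M5): 22×7 by 7×10 → 22×10, cost 22·7·10 = 1540; cumulative 5204. Total 5204.
Difference: |2942 − 5204| = 2262.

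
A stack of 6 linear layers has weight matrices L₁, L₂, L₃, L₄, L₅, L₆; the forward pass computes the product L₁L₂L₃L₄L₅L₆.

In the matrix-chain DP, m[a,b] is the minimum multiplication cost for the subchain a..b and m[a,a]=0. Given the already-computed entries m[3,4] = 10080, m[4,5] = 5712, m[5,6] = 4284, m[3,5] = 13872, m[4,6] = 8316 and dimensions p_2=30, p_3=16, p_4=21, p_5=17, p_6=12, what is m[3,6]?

14076

m[3,6] = min over k∈[3,5] of m[3,k]+m[k+1,6]+p_{2}·p_k·p_{6}.
k=3: 0 + 8316 + 30·16·12 = 14076; k=4: 10080 + 4284 + 30·21·12 = 21924; k=5: 13872 + 0 + 30·17·12 = 19992.
Minimum: 14076 at k=3.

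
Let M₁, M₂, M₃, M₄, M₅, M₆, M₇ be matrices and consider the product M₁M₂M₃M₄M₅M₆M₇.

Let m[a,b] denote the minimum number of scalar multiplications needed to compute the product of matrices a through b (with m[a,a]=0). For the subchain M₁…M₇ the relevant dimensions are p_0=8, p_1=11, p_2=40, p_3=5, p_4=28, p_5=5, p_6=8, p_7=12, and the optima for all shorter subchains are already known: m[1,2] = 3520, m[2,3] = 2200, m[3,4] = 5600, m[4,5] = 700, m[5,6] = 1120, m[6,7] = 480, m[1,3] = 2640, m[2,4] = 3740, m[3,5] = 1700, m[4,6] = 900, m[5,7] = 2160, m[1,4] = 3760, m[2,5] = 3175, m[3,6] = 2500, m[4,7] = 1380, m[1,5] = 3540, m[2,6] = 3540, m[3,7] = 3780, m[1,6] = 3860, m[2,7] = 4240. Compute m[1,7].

m[1,7] = min over k∈[1,6] of m[1,k]+m[k+1,7]+p_{0}·p_k·p_{7}.
k=1: 0 + 4240 + 8·11·12 = 5296; k=2: 3520 + 3780 + 8·40·12 = 11140; k=3: 2640 + 1380 + 8·5·12 = 4500; k=4: 3760 + 2160 + 8·28·12 = 8608; k=5: 3540 + 480 + 8·5·12 = 4500; k=6: 3860 + 0 + 8·8·12 = 4628.
Minimum: 4500 at k=3.

4500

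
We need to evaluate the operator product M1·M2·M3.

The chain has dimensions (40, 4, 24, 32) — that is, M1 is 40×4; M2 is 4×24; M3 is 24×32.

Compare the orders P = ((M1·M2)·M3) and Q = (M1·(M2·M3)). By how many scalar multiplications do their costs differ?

26368

Order P = ((M1·M2)·M3): (M1·M2): 40×4 by 4×24 → 40×24, cost 40·4·24 = 3840; ((M1·M2)·M3): 40×24 by 24×32 → 40×32, cost 40·24·32 = 30720; cumulative 34560. Total 34560.
Order Q = (M1·(M2·M3)): (M2·M3): 4×24 by 24×32 → 4×32, cost 4·24·32 = 3072; (M1·(M2·M3)): 40×4 by 4×32 → 40×32, cost 40·4·32 = 5120; cumulative 8192. Total 8192.
Difference: |34560 − 8192| = 26368.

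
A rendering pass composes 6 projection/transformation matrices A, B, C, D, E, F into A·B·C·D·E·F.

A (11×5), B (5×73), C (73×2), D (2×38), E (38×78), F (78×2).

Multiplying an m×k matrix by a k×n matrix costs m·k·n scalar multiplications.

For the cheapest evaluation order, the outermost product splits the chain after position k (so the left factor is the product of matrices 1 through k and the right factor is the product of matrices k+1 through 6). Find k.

1

Adjacent pairs: AB = 11·5·73 = 4015; BC = 5·73·2 = 730; CD = 73·2·38 = 5548; DE = 2·38·78 = 5928; EF = 38·78·2 = 5928.
Length 3: A..C: k=1: 0+730+11·5·2=840; k=2: 4015+0+11·73·2=5621 → min 840 | B..D: k=2: 0+5548+5·73·38=19418; k=3: 730+0+5·2·38=1110 → min 1110 | C..E: k=3: 0+5928+73·2·78=17316; k=4: 5548+0+73·38·78=221920 → min 17316 | D..F: k=4: 0+5928+2·38·2=6080; k=5: 5928+0+2·78·2=6240 → min 6080.
Length 4: A..D: k=1: 0+1110+11·5·38=3200; k=2: 4015+5548+11·73·38=40077; k=3: 840+0+11·2·38=1676 → min 1676 | B..E: k=2: 0+17316+5·73·78=45786; k=3: 730+5928+5·2·78=7438; k=4: 1110+0+5·38·78=15930 → min 7438 | C..F: k=3: 0+6080+73·2·2=6372; k=4: 5548+5928+73·38·2=17024; k=5: 17316+0+73·78·2=28704 → min 6372.
Length 5: A..E: k=1: 0+7438+11·5·78=11728; k=2: 4015+17316+11·73·78=83965; k=3: 840+5928+11·2·78=8484; k=4: 1676+0+11·38·78=34280 → min 8484 | B..F: k=2: 0+6372+5·73·2=7102; k=3: 730+6080+5·2·2=6830; k=4: 1110+5928+5·38·2=7418; k=5: 7438+0+5·78·2=8218 → min 6830.
Top-level splits: k=1: (A..A)·(B..F) → 0+6830+11·5·2 = 6940; k=2: (A..B)·(C..F) → 4015+6372+11·73·2 = 11993; k=3: (A..C)·(D..F) → 840+6080+11·2·2 = 6964; k=4: (A..D)·(E..F) → 1676+5928+11·38·2 = 8440; k=5: (A..E)·(F..F) → 8484+0+11·78·2 = 10200.
Best split is after A, i.e. k = 1.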